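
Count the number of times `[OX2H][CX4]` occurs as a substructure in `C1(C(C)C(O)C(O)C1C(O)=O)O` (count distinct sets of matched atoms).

[OX2H][CX4] is the SMARTS for an aliphatic alcohol: a hydroxyl oxygen bound to an sp3 (X4) carbon.
The molecule carries 3 separate instances of a hydroxyl group (-OH) meeting every constraint; each maps to a distinct set of atoms, giving 3 matches.

3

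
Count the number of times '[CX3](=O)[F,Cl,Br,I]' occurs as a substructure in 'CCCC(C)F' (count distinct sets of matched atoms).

[CX3](=O)[F,Cl,Br,I] is the SMARTS for an acyl halide: a carbonyl carbon bonded to a halogen.
No fragment in the molecule satisfies every constraint, giving 0 matches.

0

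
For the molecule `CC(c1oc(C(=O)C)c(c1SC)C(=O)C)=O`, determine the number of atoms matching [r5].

5

The query [r5] means: r5 matches atoms in a five-membered ring.
Check the 16 heavy atoms by environment: 1× o (aromatic, in 5-ring) → match; 4× c (aromatic, in 5-ring) → match; 7× C (acyclic) → no; 3× O (acyclic) → no; 1× S (acyclic) → no.
Summing the matching environments: 1 + 4 = 5 matching atoms.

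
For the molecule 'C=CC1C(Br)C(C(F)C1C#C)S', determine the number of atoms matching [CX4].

5

The query [CX4] means: C with X4: aliphatic carbon with exactly 4 total connections (bonds + H).
Check the 12 heavy atoms by environment: 5× C (X4) → match; 1× S (X2) → no; 1× Br (X1) → no; 2× C (X2) → no; 1× F (X1) → no; 2× C (X3) → no.
That gives 5 matching atoms.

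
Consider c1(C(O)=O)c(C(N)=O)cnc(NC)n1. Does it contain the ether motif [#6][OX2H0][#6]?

No

The pattern [#6][OX2H0][#6] describes an aliphatic oxygen bridging two carbons with no H on the oxygen — an ether.
The closest candidate here is a carboxylic acid group (-C(=O)OH), but the -OH oxygen has H1; the =O is OX1, not OX2. No other fragment satisfies the full query, so there is no match.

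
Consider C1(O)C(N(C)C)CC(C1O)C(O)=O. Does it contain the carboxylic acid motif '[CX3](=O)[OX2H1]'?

The pattern [CX3](=O)[OX2H1] describes an sp2 carbon double-bonded to O and single-bonded to an -OH oxygen — a carboxylic acid.
The molecule carries a carboxylic acid group (-C(=O)OH), whose atoms satisfy every constraint of the query, so the pattern matches.

Yes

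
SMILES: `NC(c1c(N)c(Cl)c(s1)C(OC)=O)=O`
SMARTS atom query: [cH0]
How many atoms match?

Check the 14 heavy atoms by environment: 1× s (aromatic, H0) → no; 4× c (aromatic, H0) → match; 2× N (H2) → no; 2× C (H0) → no; 3× O (H0) → no; 1× C (H3) → no; 1× Cl (H0) → no.
That gives 4 matching atoms.

4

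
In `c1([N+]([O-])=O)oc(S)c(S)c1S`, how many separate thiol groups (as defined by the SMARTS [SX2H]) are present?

[SX2H] is the SMARTS for a thiol: an aliphatic sulfur with two connections, one being H.
The molecule carries 3 separate instances of a thiol (-SH) meeting every constraint; each maps to a distinct set of atoms, giving 3 matches.

3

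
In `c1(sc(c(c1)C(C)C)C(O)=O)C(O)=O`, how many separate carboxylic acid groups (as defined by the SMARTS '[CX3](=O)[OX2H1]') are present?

[CX3](=O)[OX2H1] is the SMARTS for a carboxylic acid: an sp2 carbon double-bonded to O and single-bonded to an -OH oxygen.
The molecule carries 2 separate instances of a carboxylic acid group (-C(=O)OH) meeting every constraint; each maps to a distinct set of atoms, giving 2 matches.

2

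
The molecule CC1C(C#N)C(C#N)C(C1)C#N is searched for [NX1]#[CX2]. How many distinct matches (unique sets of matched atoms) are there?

[NX1]#[CX2] is the SMARTS for a nitrile: a nitrogen triple-bonded to a two-connected carbon.
The molecule carries 3 separate instances of a nitrile (-C#N) meeting every constraint; each maps to a distinct set of atoms, giving 3 matches.

3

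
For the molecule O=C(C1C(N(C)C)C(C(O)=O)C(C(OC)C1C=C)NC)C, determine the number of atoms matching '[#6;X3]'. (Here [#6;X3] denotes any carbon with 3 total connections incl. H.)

Check the 21 heavy atoms by environment: 11× C (X4) → no; 4× C (X3) → match; 2× O (X1) → no; 2× N (X3) → no; 2× O (X2) → no.
That gives 4 matching atoms.

4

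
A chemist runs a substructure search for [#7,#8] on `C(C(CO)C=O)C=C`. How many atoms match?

2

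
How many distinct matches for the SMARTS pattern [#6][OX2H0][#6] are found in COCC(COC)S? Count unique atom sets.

2

[#6][OX2H0][#6] is the SMARTS for an ether: an aliphatic oxygen bridging two carbons with no H on the oxygen.
The molecule carries 2 separate instances of a methoxy ether (-OCH3) meeting every constraint; each maps to a distinct set of atoms, giving 2 matches.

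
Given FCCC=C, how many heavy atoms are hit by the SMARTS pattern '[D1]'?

2

The query [D1] means: atom with exactly one heavy-atom neighbour (degree 1).
Check the 5 heavy atoms by environment: 3× C (D2) → no; 1× F (D1) → match; 1× C (D1) → match.
Summing the matching environments: 1 + 1 = 2 matching atoms.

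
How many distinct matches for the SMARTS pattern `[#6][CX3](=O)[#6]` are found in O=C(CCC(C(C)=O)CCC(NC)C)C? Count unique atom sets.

[#6][CX3](=O)[#6] is the SMARTS for a ketone: a carbonyl carbon (no H) flanked by two carbons.
The molecule carries 2 separate instances of an acetyl/ketone group (-C(=O)CH3) meeting every constraint; each maps to a distinct set of atoms, giving 2 matches.

2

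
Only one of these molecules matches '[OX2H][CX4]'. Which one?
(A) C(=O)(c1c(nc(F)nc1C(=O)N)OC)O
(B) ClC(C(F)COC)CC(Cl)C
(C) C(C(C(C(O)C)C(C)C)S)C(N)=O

[OX2H][CX4] describes a hydroxyl oxygen bound to an sp3 (X4) carbon (an aliphatic alcohol).
(A) has a carboxylic acid group (-C(=O)OH) but the -OH is on a CX3 carbonyl carbon, not a CX4 carbon.
(B) has a methoxy ether (-OCH3) but the oxygen has H0 (ether), not H1.
(C) contains a hydroxyl group (-OH), which satisfies every atom and bond constraint.
So the answer is (C).

C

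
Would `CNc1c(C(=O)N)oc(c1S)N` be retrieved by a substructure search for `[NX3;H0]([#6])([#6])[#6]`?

The pattern [NX3;H0]([#6])([#6])[#6] describes a trivalent nitrogen with no H, bonded to three carbons — a tertiary amine.
The closest candidate here is an N-methylamino group (-NHCH3), but the nitrogen still has one H (H1), not H0. No other fragment satisfies the full query, so there is no match.

No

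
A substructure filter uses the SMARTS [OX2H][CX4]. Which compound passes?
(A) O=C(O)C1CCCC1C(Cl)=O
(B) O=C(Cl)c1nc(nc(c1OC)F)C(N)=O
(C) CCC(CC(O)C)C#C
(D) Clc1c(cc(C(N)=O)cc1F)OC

C

[OX2H][CX4] describes a hydroxyl oxygen bound to an sp3 (X4) carbon (an aliphatic alcohol).
(A) has a carboxylic acid group (-C(=O)OH) but the -OH is on a CX3 carbonyl carbon, not a CX4 carbon.
(B) has a methoxy ether (-OCH3) but the oxygen has H0 (ether), not H1.
(C) contains a hydroxyl group (-OH), which satisfies every atom and bond constraint.
(D) has a methoxy ether (-OCH3) but the oxygen has H0 (ether), not H1.
So the answer is (C).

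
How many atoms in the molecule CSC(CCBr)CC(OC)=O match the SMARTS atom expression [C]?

The query [C] means: uppercase C matches aliphatic (non-aromatic) carbon only.
Check the 11 heavy atoms by environment: 7× C → match; 1× S → no; 2× O → no; 1× Br → no.
That gives 7 matching atoms.

7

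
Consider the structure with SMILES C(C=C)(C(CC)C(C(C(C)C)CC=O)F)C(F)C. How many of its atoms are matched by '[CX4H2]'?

2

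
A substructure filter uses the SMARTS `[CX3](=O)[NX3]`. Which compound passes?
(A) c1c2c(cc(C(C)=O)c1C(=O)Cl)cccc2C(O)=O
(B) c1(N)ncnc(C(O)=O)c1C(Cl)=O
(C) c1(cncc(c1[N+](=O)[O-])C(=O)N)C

C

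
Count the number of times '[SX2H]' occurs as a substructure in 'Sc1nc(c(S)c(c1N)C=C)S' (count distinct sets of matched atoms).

3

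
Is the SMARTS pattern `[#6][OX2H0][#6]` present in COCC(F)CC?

Yes

The pattern [#6][OX2H0][#6] describes an aliphatic oxygen bridging two carbons with no H on the oxygen — an ether.
The molecule carries a methoxy ether (-OCH3), whose atoms satisfy every constraint of the query, so the pattern matches.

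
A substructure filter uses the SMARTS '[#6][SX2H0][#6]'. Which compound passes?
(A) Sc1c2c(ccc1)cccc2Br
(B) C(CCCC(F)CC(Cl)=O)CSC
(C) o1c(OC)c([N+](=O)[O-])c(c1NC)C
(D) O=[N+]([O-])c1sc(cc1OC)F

[#6][SX2H0][#6] describes an aliphatic sulfur bridging two carbons with no H on the sulfur (a thioether).
(A) has a thiol (-SH) but the sulfur has H1, not H0 bridging two carbons.
(B) contains a methylthio ether (-SCH3), which satisfies every atom and bond constraint.
(C) has a methoxy ether (-OCH3) but the bridging atom is O, not S.
(D) has a methoxy ether (-OCH3) but the bridging atom is O, not S.
So the answer is (B).

B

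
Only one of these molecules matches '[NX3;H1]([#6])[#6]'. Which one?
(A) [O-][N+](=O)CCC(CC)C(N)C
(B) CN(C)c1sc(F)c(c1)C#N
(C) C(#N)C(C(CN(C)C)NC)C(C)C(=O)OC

C

[NX3;H1]([#6])[#6] describes a trivalent nitrogen with one H, bonded to two carbons (a secondary amine).
(A) has a primary amino group (-NH2) but the nitrogen has H2 and only one carbon neighbour.
(B) has a dimethylamino group (-N(CH3)2) but the nitrogen has H0, not H1.
(C) contains an N-methylamino group (-NHCH3), which satisfies every atom and bond constraint.
So the answer is (C).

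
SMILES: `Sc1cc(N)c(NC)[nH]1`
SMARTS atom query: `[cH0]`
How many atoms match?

3

The query [cH0] means: aromatic carbon with no attached hydrogen (substituted or ring-fusion).
Check the 9 heavy atoms by environment: 1× n (aromatic, H1) → no; 3× c (aromatic, H0) → match; 1× c (aromatic, H1) → no; 1× N (H1) → no; 1× C (H3) → no; 1× S (H1) → no; 1× N (H2) → no.
That gives 3 matching atoms.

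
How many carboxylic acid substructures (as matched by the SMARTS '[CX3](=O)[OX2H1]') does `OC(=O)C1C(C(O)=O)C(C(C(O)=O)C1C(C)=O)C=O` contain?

3

[CX3](=O)[OX2H1] is the SMARTS for a carboxylic acid: an sp2 carbon double-bonded to O and single-bonded to an -OH oxygen.
The molecule carries 3 separate instances of a carboxylic acid group (-C(=O)OH) meeting every constraint; each maps to a distinct set of atoms, giving 3 matches.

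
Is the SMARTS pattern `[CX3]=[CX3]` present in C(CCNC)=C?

The pattern [CX3]=[CX3] describes a non-aromatic C=C double bond between two sp2 carbons — an alkene.
The molecule carries a vinyl group (-CH=CH2), whose atoms satisfy every constraint of the query, so the pattern matches.

Yes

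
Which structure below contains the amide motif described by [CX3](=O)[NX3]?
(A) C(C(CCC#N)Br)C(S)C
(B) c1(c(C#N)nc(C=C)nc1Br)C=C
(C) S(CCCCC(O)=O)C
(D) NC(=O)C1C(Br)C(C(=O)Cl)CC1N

D

[CX3](=O)[NX3] describes a carbonyl carbon bonded to a trivalent nitrogen (an amide).
(A) has a nitrile (-C#N) but the nitrile N is NX1 (triple-bonded), not NX3.
(B) has a nitrile (-C#N) but the nitrile N is NX1 (triple-bonded), not NX3.
(C) has a carboxylic acid group (-C(=O)OH) but the carbonyl is bonded to O, not to an NX3 nitrogen.
(D) contains a primary amide (-C(=O)NH2), which satisfies every atom and bond constraint.
So the answer is (D).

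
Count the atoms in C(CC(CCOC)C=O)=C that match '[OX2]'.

The query [OX2] means: aliphatic oxygen with two total connections — ether, hydroxyl, or ester single-bond O.
Check the 10 heavy atoms by environment: 5× C (X4) → no; 3× C (X3) → no; 1× O (X2) → match; 1× O (X1) → no.
That gives 1 matching atom.

1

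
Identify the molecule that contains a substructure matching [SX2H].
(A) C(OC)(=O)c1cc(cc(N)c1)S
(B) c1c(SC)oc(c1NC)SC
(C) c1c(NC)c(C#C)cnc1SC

A

[SX2H] describes an aliphatic sulfur with two connections, one being H (a thiol).
(A) contains a thiol (-SH), which satisfies every atom and bond constraint.
(B) has a methylthio ether (-SCH3) but the sulfur has H0 (bonded to two carbons), not H1.
(C) has a methylthio ether (-SCH3) but the sulfur has H0 (bonded to two carbons), not H1.
So the answer is (A).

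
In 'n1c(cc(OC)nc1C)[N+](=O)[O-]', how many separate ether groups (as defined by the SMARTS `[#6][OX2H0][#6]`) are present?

[#6][OX2H0][#6] is the SMARTS for an ether: an aliphatic oxygen bridging two carbons with no H on the oxygen.
Exactly one fragment in the molecule meets all constraints, giving 1 match.

1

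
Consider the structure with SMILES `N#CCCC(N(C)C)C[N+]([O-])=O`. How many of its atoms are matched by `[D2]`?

4

The query [D2] means: atom with exactly two heavy-atom neighbours.
Check the 12 heavy atoms by environment: 4× C (D2) → match; 1× C (D3) → no; 1× N (charge +1, D3) → no; 1× O (charge -1, D1) → no; 1× O (D1) → no; 1× N (D3) → no; 2× C (D1) → no; 1× N (D1) → no.
That gives 4 matching atoms.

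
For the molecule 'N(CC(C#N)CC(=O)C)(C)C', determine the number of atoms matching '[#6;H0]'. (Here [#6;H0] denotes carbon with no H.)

2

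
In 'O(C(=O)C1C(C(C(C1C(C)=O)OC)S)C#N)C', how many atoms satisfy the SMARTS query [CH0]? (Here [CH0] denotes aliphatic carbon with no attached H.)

3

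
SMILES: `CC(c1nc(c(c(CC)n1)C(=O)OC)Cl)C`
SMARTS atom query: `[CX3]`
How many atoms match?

1

The query [CX3] means: C with X3: aliphatic carbon with exactly 3 total connections.
Check the 16 heavy atoms by environment: 2× n (aromatic, X2) → no; 4× c (aromatic, X3) → no; 1× Cl (X1) → no; 6× C (X4) → no; 1× C (X3) → match; 1× O (X1) → no; 1× O (X2) → no.
That gives 1 matching atom.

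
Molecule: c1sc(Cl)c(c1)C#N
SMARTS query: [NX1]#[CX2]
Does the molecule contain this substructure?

Yes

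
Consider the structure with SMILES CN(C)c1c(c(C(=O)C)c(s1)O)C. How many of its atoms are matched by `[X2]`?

2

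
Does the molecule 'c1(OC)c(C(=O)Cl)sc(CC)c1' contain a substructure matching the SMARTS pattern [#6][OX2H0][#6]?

The pattern [#6][OX2H0][#6] describes an aliphatic oxygen bridging two carbons with no H on the oxygen — an ether.
The molecule carries a methoxy ether (-OCH3), whose atoms satisfy every constraint of the query, so the pattern matches.

Yes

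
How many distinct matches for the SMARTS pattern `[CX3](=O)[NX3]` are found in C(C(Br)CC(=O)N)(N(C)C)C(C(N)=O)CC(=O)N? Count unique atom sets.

[CX3](=O)[NX3] is the SMARTS for an amide: a carbonyl carbon bonded to a trivalent nitrogen.
The molecule carries 3 separate instances of a primary amide (-C(=O)NH2) meeting every constraint; each maps to a distinct set of atoms, giving 3 matches.

3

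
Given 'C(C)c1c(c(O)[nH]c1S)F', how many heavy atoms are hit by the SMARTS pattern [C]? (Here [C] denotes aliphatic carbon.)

2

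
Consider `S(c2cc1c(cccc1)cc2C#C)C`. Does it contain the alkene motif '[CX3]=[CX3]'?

No

The pattern [CX3]=[CX3] describes a non-aromatic C=C double bond between two sp2 carbons — an alkene.
The closest candidate here is an ethynyl group (-C#CH), but the C-C bond is a triple bond, not a double bond. No other fragment satisfies the full query, so there is no match.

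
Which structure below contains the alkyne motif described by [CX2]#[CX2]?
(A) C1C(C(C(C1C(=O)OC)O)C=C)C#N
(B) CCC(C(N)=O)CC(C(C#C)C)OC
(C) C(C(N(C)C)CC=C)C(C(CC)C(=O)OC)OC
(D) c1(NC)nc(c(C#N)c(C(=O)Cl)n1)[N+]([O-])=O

B

[CX2]#[CX2] describes a carbon-carbon triple bond (an alkyne).
(A) has a vinyl group (-CH=CH2) but the C=C is a double bond; both carbons are CX3, not CX2.
(B) contains an ethynyl group (-C#CH), which satisfies every atom and bond constraint.
(C) has a vinyl group (-CH=CH2) but the C=C is a double bond; both carbons are CX3, not CX2.
(D) has a nitrile (-C#N) but the triple bond is C#N, not C#C.
So the answer is (B).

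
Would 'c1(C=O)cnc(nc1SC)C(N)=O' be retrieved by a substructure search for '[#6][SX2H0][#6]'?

Yes

The pattern [#6][SX2H0][#6] describes an aliphatic sulfur bridging two carbons with no H on the sulfur — a thioether.
The molecule carries a methylthio ether (-SCH3), whose atoms satisfy every constraint of the query, so the pattern matches.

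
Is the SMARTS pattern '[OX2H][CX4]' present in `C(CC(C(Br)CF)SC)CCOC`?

The pattern [OX2H][CX4] describes a hydroxyl oxygen bound to an sp3 (X4) carbon — an aliphatic alcohol.
The closest candidate here is a methoxy ether (-OCH3), but the oxygen has H0 (ether), not H1. No other fragment satisfies the full query, so there is no match.

No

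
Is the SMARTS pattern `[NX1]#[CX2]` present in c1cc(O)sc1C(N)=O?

No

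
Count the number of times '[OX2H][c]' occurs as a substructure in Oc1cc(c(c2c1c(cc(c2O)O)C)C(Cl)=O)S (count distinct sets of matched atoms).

3

[OX2H][c] is the SMARTS for a phenol: a hydroxyl oxygen attached to an aromatic carbon.
The molecule carries 3 separate instances of a hydroxyl group (-OH) meeting every constraint; each maps to a distinct set of atoms, giving 3 matches.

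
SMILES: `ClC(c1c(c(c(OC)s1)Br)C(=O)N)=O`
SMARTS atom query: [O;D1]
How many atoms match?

Check the 14 heavy atoms by environment: 1× s (aromatic, D2) → no; 4× c (aromatic, D3) → no; 2× C (D3) → no; 2× O (D1) → match; 1× N (D1) → no; 1× Cl (D1) → no; 1× Br (D1) → no; 1× O (D2) → no; 1× C (D1) → no.
That gives 2 matching atoms.

2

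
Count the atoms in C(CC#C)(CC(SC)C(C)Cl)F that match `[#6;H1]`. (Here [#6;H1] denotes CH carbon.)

4

The query [#6;H1] means: any carbon bearing exactly one hydrogen.
Check the 12 heavy atoms by environment: 2× C (H2) → no; 4× C (H1) → match; 2× C (H3) → no; 1× C (H0) → no; 1× F (H0) → no; 1× S (H0) → no; 1× Cl (H0) → no.
That gives 4 matching atoms.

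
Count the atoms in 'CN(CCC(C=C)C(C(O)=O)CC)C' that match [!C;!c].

The query [!C;!c] means: neither aliphatic nor aromatic carbon — same as [!#6].
Check the 14 heavy atoms by environment: 11× C → no; 1× N → match; 2× O → match.
Summing the matching environments: 1 + 2 = 3 matching atoms.

3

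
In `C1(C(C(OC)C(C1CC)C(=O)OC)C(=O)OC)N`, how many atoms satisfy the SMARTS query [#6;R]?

The query [#6;R] means: carbon that is part of a ring.
Check the 18 heavy atoms by environment: 5× C (in 5-ring) → match; 7× C (acyclic) → no; 5× O (acyclic) → no; 1× N (acyclic) → no.
That gives 5 matching atoms.

5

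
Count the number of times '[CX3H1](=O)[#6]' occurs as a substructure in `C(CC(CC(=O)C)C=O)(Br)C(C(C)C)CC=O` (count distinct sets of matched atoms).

2

[CX3H1](=O)[#6] is the SMARTS for an aldehyde: an sp2 carbon with one H, double-bonded to O and single-bonded to carbon.
The molecule carries 2 separate instances of an aldehyde (-CHO) meeting every constraint; each maps to a distinct set of atoms, giving 2 matches.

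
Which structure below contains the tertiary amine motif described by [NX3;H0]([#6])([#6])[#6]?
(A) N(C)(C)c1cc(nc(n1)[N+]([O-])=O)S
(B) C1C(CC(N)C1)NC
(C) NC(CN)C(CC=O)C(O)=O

A

[NX3;H0]([#6])([#6])[#6] describes a trivalent nitrogen with no H, bonded to three carbons (a tertiary amine).
(A) contains a dimethylamino group (-N(CH3)2), which satisfies every atom and bond constraint.
(B) has a primary amino group (-NH2) but the nitrogen has H2, not H0 with three carbons.
(C) has a primary amino group (-NH2) but the nitrogen has H2, not H0 with three carbons.
So the answer is (A).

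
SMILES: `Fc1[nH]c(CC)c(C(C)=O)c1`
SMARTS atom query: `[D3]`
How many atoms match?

4

The query [D3] means: atom with exactly three heavy-atom neighbours.
Check the 11 heavy atoms by environment: 1× n (aromatic, D2) → no; 3× c (aromatic, D3) → match; 1× c (aromatic, D2) → no; 1× C (D2) → no; 2× C (D1) → no; 1× F (D1) → no; 1× C (D3) → match; 1× O (D1) → no.
Summing the matching environments: 3 + 1 = 4 matching atoms.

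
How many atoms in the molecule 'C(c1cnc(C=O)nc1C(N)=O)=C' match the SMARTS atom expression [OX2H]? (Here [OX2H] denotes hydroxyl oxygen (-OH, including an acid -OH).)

0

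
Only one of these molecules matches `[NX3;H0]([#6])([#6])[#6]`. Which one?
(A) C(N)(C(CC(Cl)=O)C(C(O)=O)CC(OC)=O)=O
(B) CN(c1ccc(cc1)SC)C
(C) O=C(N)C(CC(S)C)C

[NX3;H0]([#6])([#6])[#6] describes a trivalent nitrogen with no H, bonded to three carbons (a tertiary amine).
(A) has a primary amide (-C(=O)NH2) but the amide nitrogen has H2 and only one carbon neighbour.
(B) contains a dimethylamino group (-N(CH3)2), which satisfies every atom and bond constraint.
(C) has a primary amide (-C(=O)NH2) but the amide nitrogen has H2 and only one carbon neighbour.
So the answer is (B).

B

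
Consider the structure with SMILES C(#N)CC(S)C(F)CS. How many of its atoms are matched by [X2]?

3

Check the 9 heavy atoms by environment: 4× C (X4) → no; 1× C (X2) → match; 1× N (X1) → no; 2× S (X2) → match; 1× F (X1) → no.
Summing the matching environments: 1 + 2 = 3 matching atoms.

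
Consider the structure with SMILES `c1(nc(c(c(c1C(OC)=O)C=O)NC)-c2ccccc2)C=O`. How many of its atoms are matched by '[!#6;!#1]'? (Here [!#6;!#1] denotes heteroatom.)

The query [!#6;!#1] means: not carbon and not hydrogen — any heteroatom.
Check the 22 heavy atoms by environment: 1× n (aromatic) → match; 11× c (aromatic) → no; 5× C → no; 4× O → match; 1× N → match.
Summing the matching environments: 1 + 4 + 1 = 6 matching atoms.

6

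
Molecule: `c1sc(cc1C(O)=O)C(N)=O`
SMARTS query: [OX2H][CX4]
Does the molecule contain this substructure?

The pattern [OX2H][CX4] describes a hydroxyl oxygen bound to an sp3 (X4) carbon — an aliphatic alcohol.
The closest candidate here is a carboxylic acid group (-C(=O)OH), but the -OH is on a CX3 carbonyl carbon, not a CX4 carbon. No other fragment satisfies the full query, so there is no match.

No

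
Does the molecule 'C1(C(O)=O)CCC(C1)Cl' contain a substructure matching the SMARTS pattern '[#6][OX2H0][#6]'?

The pattern [#6][OX2H0][#6] describes an aliphatic oxygen bridging two carbons with no H on the oxygen — an ether.
The closest candidate here is a carboxylic acid group (-C(=O)OH), but the -OH oxygen has H1; the =O is OX1, not OX2. No other fragment satisfies the full query, so there is no match.

No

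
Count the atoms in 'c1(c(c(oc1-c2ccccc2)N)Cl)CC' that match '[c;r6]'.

6

The query [c;r6] means: aromatic carbon that belongs to a six-membered ring.
Check the 15 heavy atoms by environment: 1× o (aromatic, in 5-ring) → no; 4× c (aromatic, in 5-ring) → no; 2× C (acyclic) → no; 1× N (acyclic) → no; 6× c (aromatic, in 6-ring) → match; 1× Cl (acyclic) → no.
That gives 6 matching atoms.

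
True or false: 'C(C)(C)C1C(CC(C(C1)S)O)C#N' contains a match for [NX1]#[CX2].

True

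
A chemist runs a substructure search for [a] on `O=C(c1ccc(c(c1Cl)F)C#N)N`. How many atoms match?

6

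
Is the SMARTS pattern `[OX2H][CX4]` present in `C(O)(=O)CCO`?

Yes

The pattern [OX2H][CX4] describes a hydroxyl oxygen bound to an sp3 (X4) carbon — an aliphatic alcohol.
The molecule carries a hydroxyl group (-OH), whose atoms satisfy every constraint of the query, so the pattern matches.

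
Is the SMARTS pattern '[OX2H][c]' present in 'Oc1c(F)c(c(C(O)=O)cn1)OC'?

Yes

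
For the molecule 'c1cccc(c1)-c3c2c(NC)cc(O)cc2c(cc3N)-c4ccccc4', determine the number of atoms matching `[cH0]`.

9

Check the 26 heavy atoms by environment: 9× c (aromatic, H0) → match; 13× c (aromatic, H1) → no; 1× N (H1) → no; 1× C (H3) → no; 1× O (H1) → no; 1× N (H2) → no.
That gives 9 matching atoms.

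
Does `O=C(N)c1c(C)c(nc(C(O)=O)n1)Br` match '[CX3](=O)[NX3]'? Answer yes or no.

Yes

The pattern [CX3](=O)[NX3] describes a carbonyl carbon bonded to a trivalent nitrogen — an amide.
The molecule carries a primary amide (-C(=O)NH2), whose atoms satisfy every constraint of the query, so the pattern matches.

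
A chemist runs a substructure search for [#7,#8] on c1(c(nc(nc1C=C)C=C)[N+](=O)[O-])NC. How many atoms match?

6

The query [#7,#8] means: nitrogen or oxygen (comma = OR).
Check the 15 heavy atoms by environment: 2× n (aromatic) → match; 4× c (aromatic) → no; 1× N (charge +1) → match; 1× O (charge -1) → match; 1× O → match; 1× N → match; 5× C → no.
Summing the matching environments: 2 + 1 + 1 + 1 + 1 = 6 matching atoms.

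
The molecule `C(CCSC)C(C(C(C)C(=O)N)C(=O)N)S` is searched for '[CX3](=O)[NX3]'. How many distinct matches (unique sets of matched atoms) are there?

2

[CX3](=O)[NX3] is the SMARTS for an amide: a carbonyl carbon bonded to a trivalent nitrogen.
The molecule carries 2 separate instances of a primary amide (-C(=O)NH2) meeting every constraint; each maps to a distinct set of atoms, giving 2 matches.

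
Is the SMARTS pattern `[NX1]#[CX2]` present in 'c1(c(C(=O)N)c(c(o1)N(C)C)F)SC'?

The pattern [NX1]#[CX2] describes a nitrogen triple-bonded to a two-connected carbon — a nitrile.
The closest candidate here is a primary amide (-C(=O)NH2), but the nitrogen is NX3, not NX1. No other fragment satisfies the full query, so there is no match.

No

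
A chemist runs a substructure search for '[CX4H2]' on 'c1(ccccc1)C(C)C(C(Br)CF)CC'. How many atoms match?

2

The query [CX4H2] means: sp3 carbon (X4) with exactly two hydrogens.
Check the 15 heavy atoms by environment: 2× C (H3, X4) → no; 3× C (H1, X4) → no; 2× C (H2, X4) → match; 1× Br (H0, X1) → no; 1× F (H0, X1) → no; 1× c (aromatic, H0, X3) → no; 5× c (aromatic, H1, X3) → no.
That gives 2 matching atoms.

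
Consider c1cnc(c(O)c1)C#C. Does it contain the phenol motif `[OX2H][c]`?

Yes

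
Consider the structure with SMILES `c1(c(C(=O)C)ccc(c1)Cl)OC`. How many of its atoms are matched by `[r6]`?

The query [r6] means: r6 matches atoms in a six-membered ring.
Check the 12 heavy atoms by environment: 6× c (aromatic, in 6-ring) → match; 1× Cl (acyclic) → no; 3× C (acyclic) → no; 2× O (acyclic) → no.
That gives 6 matching atoms.

6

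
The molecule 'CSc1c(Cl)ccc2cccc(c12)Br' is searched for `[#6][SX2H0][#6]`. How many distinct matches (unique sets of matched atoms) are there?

1

[#6][SX2H0][#6] is the SMARTS for a thioether: an aliphatic sulfur bridging two carbons with no H on the sulfur.
Exactly one fragment in the molecule meets all constraints, giving 1 match.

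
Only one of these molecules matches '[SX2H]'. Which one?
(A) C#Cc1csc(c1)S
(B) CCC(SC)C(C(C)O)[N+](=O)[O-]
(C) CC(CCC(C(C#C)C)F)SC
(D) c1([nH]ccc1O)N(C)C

A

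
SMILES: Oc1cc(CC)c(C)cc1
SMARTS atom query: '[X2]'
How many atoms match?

1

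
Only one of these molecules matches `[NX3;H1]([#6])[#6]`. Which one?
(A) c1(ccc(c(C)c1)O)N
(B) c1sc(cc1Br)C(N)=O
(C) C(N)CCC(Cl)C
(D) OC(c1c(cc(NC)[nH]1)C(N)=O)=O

[NX3;H1]([#6])[#6] describes a trivalent nitrogen with one H, bonded to two carbons (a secondary amine).
(A) has a primary amino group (-NH2) but the nitrogen has H2 and only one carbon neighbour.
(B) has a primary amide (-C(=O)NH2) but the -C(=O)NH2 nitrogen has H2, not H1.
(C) has a primary amino group (-NH2) but the nitrogen has H2 and only one carbon neighbour.
(D) contains an N-methylamino group (-NHCH3), which satisfies every atom and bond constraint.
So the answer is (D).

D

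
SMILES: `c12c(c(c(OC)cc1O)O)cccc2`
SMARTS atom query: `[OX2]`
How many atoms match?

3

Check the 14 heavy atoms by environment: 10× c (aromatic, X3) → no; 3× O (X2) → match; 1× C (X4) → no.
That gives 3 matching atoms.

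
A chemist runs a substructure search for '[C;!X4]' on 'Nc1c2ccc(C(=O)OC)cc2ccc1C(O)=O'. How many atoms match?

The query [C;!X4] means: aliphatic carbon that does not have four total connections.
Check the 18 heavy atoms by environment: 10× c (aromatic, X3) → no; 2× C (X3) → match; 2× O (X1) → no; 2× O (X2) → no; 1× N (X3) → no; 1× C (X4) → no.
That gives 2 matching atoms.

2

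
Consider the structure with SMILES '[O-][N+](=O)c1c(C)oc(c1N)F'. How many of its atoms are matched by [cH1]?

0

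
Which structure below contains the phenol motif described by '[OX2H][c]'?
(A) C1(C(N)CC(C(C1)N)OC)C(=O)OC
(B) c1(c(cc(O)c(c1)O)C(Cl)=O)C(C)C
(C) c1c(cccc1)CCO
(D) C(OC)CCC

[OX2H][c] describes a hydroxyl oxygen attached to an aromatic carbon (a phenol).
(A) has a methoxy ether (-OCH3) but the oxygen has H0, not H1.
(B) contains a hydroxyl group (-OH), which satisfies every atom and bond constraint.
(C) has a hydroxyl group (-OH) but the -OH is on an aliphatic carbon, not an aromatic c.
(D) has a methoxy ether (-OCH3) but the oxygen has H0, not H1.
So the answer is (B).

B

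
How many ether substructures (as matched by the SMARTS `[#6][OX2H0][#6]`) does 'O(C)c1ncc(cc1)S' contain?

1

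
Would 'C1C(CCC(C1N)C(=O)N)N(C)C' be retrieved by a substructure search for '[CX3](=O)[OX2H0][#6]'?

No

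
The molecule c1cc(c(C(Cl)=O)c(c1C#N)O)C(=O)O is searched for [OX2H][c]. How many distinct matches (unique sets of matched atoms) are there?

[OX2H][c] is the SMARTS for a phenol: a hydroxyl oxygen attached to an aromatic carbon.
Exactly one fragment in the molecule meets all constraints, giving 1 match.

1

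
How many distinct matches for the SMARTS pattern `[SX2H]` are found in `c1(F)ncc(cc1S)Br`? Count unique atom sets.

1

[SX2H] is the SMARTS for a thiol: an aliphatic sulfur with two connections, one being H.
Exactly one fragment in the molecule meets all constraints, giving 1 match.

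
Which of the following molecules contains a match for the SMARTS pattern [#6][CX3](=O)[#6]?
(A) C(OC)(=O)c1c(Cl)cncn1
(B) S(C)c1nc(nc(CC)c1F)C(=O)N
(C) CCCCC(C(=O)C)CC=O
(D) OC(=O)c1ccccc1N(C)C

C

[#6][CX3](=O)[#6] describes a carbonyl carbon (no H) flanked by two carbons (a ketone).
(A) has a methyl-ester group (-C(=O)OCH3) but one neighbour of the carbonyl carbon is O, not C.
(B) has a primary amide (-C(=O)NH2) but one neighbour of the carbonyl carbon is N, not C.
(C) contains an acetyl/ketone group (-C(=O)CH3), which satisfies every atom and bond constraint.
(D) has a carboxylic acid group (-C(=O)OH) but one neighbour of the carbonyl carbon is O, not C.
So the answer is (C).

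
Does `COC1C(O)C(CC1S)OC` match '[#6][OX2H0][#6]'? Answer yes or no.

The pattern [#6][OX2H0][#6] describes an aliphatic oxygen bridging two carbons with no H on the oxygen — an ether.
The molecule carries a methoxy ether (-OCH3), whose atoms satisfy every constraint of the query, so the pattern matches.

Yes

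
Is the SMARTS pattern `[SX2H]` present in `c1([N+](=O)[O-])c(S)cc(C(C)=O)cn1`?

Yes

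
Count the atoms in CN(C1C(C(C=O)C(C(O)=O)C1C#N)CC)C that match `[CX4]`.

The query [CX4] means: C with X4: aliphatic carbon with exactly 4 total connections (bonds + H).
Check the 17 heavy atoms by environment: 9× C (X4) → match; 2× C (X3) → no; 2× O (X1) → no; 1× O (X2) → no; 1× C (X2) → no; 1× N (X1) → no; 1× N (X3) → no.
That gives 9 matching atoms.

9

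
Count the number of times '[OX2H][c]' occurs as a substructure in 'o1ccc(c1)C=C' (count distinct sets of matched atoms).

[OX2H][c] is the SMARTS for a phenol: a hydroxyl oxygen attached to an aromatic carbon.
No fragment in the molecule satisfies every constraint, giving 0 matches.

0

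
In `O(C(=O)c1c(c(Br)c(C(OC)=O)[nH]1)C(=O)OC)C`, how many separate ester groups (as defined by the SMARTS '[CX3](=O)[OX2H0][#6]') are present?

3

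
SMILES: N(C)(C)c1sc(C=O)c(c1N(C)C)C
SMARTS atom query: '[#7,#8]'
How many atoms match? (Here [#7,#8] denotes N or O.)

The query [#7,#8] means: nitrogen or oxygen (comma = OR).
Check the 14 heavy atoms by environment: 1× s (aromatic) → no; 4× c (aromatic) → no; 2× N → match; 6× C → no; 1× O → match.
Summing the matching environments: 2 + 1 = 3 matching atoms.

3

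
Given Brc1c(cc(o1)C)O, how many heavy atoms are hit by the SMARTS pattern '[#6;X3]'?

4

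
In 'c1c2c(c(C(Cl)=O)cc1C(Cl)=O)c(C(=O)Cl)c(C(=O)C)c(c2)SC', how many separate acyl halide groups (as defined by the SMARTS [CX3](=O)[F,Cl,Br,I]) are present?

[CX3](=O)[F,Cl,Br,I] is the SMARTS for an acyl halide: a carbonyl carbon bonded to a halogen.
The molecule carries 3 separate instances of an acyl chloride (-C(=O)Cl) meeting every constraint; each maps to a distinct set of atoms, giving 3 matches.

3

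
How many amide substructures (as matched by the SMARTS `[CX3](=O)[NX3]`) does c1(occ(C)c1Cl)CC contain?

[CX3](=O)[NX3] is the SMARTS for an amide: a carbonyl carbon bonded to a trivalent nitrogen.
No fragment in the molecule satisfies every constraint, giving 0 matches.

0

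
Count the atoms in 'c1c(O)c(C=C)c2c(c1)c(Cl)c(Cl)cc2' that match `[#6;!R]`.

2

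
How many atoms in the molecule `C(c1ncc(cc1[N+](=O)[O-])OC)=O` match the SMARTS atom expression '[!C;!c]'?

6

The query [!C;!c] means: neither aliphatic nor aromatic carbon — same as [!#6].
Check the 13 heavy atoms by environment: 1× n (aromatic) → match; 5× c (aromatic) → no; 2× C → no; 3× O → match; 1× N (charge +1) → match; 1× O (charge -1) → match.
Summing the matching environments: 1 + 3 + 1 + 1 = 6 matching atoms.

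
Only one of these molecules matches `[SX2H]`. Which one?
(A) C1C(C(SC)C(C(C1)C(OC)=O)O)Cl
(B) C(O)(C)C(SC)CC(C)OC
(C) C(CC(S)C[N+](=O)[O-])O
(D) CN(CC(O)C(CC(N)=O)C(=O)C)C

C

[SX2H] describes an aliphatic sulfur with two connections, one being H (a thiol).
(A) has a hydroxyl group (-OH) but it is an -OH, not an -SH.
(B) has a hydroxyl group (-OH) but it is an -OH, not an -SH.
(C) contains a thiol (-SH), which satisfies every atom and bond constraint.
(D) has a hydroxyl group (-OH) but it is an -OH, not an -SH.
So the answer is (C).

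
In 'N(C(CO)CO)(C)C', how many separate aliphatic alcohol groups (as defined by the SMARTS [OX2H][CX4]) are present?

2

[OX2H][CX4] is the SMARTS for an aliphatic alcohol: a hydroxyl oxygen bound to an sp3 (X4) carbon.
The molecule carries 2 separate instances of a hydroxyl group (-OH) meeting every constraint; each maps to a distinct set of atoms, giving 2 matches.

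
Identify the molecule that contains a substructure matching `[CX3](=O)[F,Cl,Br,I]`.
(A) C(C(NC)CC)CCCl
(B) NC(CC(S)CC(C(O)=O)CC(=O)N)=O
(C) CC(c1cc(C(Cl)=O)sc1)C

C

[CX3](=O)[F,Cl,Br,I] describes a carbonyl carbon bonded to a halogen (an acyl halide).
(A) has a chloro substituent but the Cl is not on a carbonyl carbon.
(B) has a carboxylic acid group (-C(=O)OH) but the carbonyl is bonded to -OH, not to a halogen.
(C) contains an acyl chloride (-C(=O)Cl), which satisfies every atom and bond constraint.
So the answer is (C).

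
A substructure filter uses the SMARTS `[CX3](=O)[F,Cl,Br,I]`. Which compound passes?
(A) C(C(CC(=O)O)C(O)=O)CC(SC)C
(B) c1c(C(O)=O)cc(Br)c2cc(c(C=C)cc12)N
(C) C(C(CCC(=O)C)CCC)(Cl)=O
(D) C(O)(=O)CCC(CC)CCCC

C

[CX3](=O)[F,Cl,Br,I] describes a carbonyl carbon bonded to a halogen (an acyl halide).
(A) has a carboxylic acid group (-C(=O)OH) but the carbonyl is bonded to -OH, not to a halogen.
(B) has a carboxylic acid group (-C(=O)OH) but the carbonyl is bonded to -OH, not to a halogen.
(C) contains an acyl chloride (-C(=O)Cl), which satisfies every atom and bond constraint.
(D) has a carboxylic acid group (-C(=O)OH) but the carbonyl is bonded to -OH, not to a halogen.
So the answer is (C).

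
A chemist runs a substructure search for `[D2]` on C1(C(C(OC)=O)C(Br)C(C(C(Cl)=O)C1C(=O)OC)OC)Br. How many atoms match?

3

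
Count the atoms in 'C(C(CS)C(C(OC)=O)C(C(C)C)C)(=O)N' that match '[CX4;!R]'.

The query [CX4;!R] means: aliphatic carbon with four total connections, not in a ring.
Check the 16 heavy atoms by environment: 9× C (X4, acyclic) → match; 2× C (X3, acyclic) → no; 2× O (X1, acyclic) → no; 1× O (X2, acyclic) → no; 1× N (X3, acyclic) → no; 1× S (X2, acyclic) → no.
That gives 9 matching atoms.

9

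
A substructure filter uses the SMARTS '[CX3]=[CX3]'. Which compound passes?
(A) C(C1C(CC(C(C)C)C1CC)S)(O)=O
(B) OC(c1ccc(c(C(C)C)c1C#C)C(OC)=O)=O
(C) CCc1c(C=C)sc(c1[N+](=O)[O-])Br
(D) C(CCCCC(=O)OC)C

C

[CX3]=[CX3] describes a non-aromatic C=C double bond between two sp2 carbons (an alkene).
(A) has an ethyl group (-CH2CH3) but its C-C bond is a single bond between CX4 carbons, not CX3=CX3.
(B) has an ethynyl group (-C#CH) but the C-C bond is a triple bond, not a double bond.
(C) contains a vinyl group (-CH=CH2), which satisfies every atom and bond constraint.
(D) has an ethyl group (-CH2CH3) but its C-C bond is a single bond between CX4 carbons, not CX3=CX3.
So the answer is (C).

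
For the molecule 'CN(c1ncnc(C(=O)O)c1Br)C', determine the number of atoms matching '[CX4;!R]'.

2

Check the 13 heavy atoms by environment: 2× n (aromatic, X2, in 6-ring) → no; 4× c (aromatic, X3, in 6-ring) → no; 1× N (X3, acyclic) → no; 2× C (X4, acyclic) → match; 1× C (X3, acyclic) → no; 1× O (X1, acyclic) → no; 1× O (X2, acyclic) → no; 1× Br (X1, acyclic) → no.
That gives 2 matching atoms.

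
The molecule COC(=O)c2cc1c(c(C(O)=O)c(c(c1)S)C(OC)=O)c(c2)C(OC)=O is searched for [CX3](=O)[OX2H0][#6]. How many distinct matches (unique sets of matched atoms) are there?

[CX3](=O)[OX2H0][#6] is the SMARTS for an ester: a carbonyl carbon bonded to an oxygen that is itself bonded to carbon (no H on that O).
The molecule carries 3 separate instances of a methyl-ester group (-C(=O)OCH3) meeting every constraint; each maps to a distinct set of atoms, giving 3 matches.

3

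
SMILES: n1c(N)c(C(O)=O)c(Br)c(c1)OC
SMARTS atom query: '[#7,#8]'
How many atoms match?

The query [#7,#8] means: nitrogen or oxygen (comma = OR).
Check the 13 heavy atoms by environment: 1× n (aromatic) → match; 5× c (aromatic) → no; 1× N → match; 1× Br → no; 2× C → no; 3× O → match.
Summing the matching environments: 1 + 1 + 3 = 5 matching atoms.

5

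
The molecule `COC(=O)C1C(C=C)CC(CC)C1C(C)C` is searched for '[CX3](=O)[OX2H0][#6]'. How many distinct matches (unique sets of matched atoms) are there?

[CX3](=O)[OX2H0][#6] is the SMARTS for an ester: a carbonyl carbon bonded to an oxygen that is itself bonded to carbon (no H on that O).
Exactly one fragment in the molecule meets all constraints, giving 1 match.

1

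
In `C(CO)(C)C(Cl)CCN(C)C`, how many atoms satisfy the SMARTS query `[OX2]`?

The query [OX2] means: aliphatic oxygen with two total connections — ether, hydroxyl, or ester single-bond O.
Check the 11 heavy atoms by environment: 8× C (X4) → no; 1× N (X3) → no; 1× O (X2) → match; 1× Cl (X1) → no.
That gives 1 matching atom.

1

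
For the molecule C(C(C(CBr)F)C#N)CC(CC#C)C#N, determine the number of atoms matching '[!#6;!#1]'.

4

The query [!#6;!#1] means: not carbon and not hydrogen — any heteroatom.
Check the 15 heavy atoms by environment: 11× C → no; 1× Br → match; 2× N → match; 1× F → match.
Summing the matching environments: 1 + 2 + 1 = 4 matching atoms.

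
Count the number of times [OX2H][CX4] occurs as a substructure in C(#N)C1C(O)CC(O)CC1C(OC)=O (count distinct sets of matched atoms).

2

[OX2H][CX4] is the SMARTS for an aliphatic alcohol: a hydroxyl oxygen bound to an sp3 (X4) carbon.
The molecule carries 2 separate instances of a hydroxyl group (-OH) meeting every constraint; each maps to a distinct set of atoms, giving 2 matches.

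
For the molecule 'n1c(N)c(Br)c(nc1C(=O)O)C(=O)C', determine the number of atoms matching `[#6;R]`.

The query [#6;R] means: carbon that is part of a ring.
Check the 14 heavy atoms by environment: 2× n (aromatic, in 6-ring) → no; 4× c (aromatic, in 6-ring) → match; 1× N (acyclic) → no; 3× C (acyclic) → no; 3× O (acyclic) → no; 1× Br (acyclic) → no.
That gives 4 matching atoms.

4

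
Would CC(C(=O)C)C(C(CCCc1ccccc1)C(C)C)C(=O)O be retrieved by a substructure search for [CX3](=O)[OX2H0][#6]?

No

The pattern [CX3](=O)[OX2H0][#6] describes a carbonyl carbon bonded to an oxygen that is itself bonded to carbon (no H on that O) — an ester.
The closest candidate here is a carboxylic acid group (-C(=O)OH), but the singly-bonded O carries H (OX2H1, not H0). No other fragment satisfies the full query, so there is no match.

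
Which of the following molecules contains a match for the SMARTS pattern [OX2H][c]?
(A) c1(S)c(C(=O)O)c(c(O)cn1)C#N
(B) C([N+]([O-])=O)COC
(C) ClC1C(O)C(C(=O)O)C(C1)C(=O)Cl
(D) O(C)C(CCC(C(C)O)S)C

A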